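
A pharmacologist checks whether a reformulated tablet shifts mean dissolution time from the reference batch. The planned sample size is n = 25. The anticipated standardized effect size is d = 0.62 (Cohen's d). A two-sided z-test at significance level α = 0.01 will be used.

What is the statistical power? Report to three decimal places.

Power ≈ 0.700

Noncentrality parameter: δ = d·√n = 0.62 × √25 = 3.1000
Two-sided α = 0.01 → critical value z_{0.005} = 2.576.
Power = Φ(δ − 2.576) + Φ(−δ − 2.576) = Φ(0.524) + Φ(-5.676) = 0.6999 + 0.0000 = 0.6999.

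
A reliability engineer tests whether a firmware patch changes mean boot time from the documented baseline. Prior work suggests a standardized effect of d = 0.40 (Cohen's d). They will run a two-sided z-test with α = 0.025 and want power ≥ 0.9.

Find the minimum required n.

n = 78

For power 0.9 need Φ(δ − z_{0.0125}) = 0.9, so δ = z_{0.0125} + z_{0.10} = 2.241 + 1.282 = 3.523.
(The Φ(−δ − z_{α/2}) term is vanishingly small for δ > 0 and is dropped in the standard sample-size formula.)
δ = d·√n ⇒ n = (δ/d)² = (3.523 / 0.40)² = 77.57.
Round up to the next whole unit.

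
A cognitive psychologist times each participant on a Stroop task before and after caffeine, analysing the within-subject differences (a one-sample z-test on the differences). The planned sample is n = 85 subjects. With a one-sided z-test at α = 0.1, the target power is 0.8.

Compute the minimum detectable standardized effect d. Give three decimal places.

d ≈ 0.230

Need Φ(δ − 1.282) = 0.8, so δ = 1.282 + 0.842 = 2.123.
δ = d·√n ⇒ d = δ/√n = 2.123/√85 = 0.2303.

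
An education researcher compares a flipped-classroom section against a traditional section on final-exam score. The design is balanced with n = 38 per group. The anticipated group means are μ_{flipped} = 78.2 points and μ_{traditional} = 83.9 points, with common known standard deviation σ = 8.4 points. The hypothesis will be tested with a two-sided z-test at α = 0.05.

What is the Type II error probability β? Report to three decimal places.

β ≈ 0.159

Standardized effect: d = |μ_{flipped} − μ_{traditional}| / σ = |78.2 − 83.9| / 8.4 = 0.6786
Noncentrality parameter: δ = d·√(n/2) = 0.6786 × √(38/2) = 2.9578
Critical value for a two-sided test at α = 0.05: z_{α/2} = 1.960.
Power = Φ(δ − 1.960) + Φ(−δ − 1.960) = Φ(0.998) + Φ(-4.918) = 0.8408 + 0.0000 = 0.8408.
Type II error: β = 1 − power = 1 − 0.8408 = 0.1592.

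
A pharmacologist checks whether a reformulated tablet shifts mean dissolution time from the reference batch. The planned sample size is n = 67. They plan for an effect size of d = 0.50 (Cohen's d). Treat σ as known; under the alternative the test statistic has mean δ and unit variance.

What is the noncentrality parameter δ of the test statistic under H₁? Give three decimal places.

δ ≈ 4.093

The noncentrality parameter scales effect size by the design's sample-size factor: δ = d·√n = 0.50 × √67 = 4.0927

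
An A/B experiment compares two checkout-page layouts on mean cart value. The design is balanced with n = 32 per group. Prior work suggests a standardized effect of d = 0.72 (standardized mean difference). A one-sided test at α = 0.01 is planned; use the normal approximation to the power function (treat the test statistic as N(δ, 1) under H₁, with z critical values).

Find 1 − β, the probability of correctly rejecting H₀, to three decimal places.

Noncentrality parameter: δ = d·√(n/2) = 0.72 × √(32/2) = 2.8800
Critical value for a one-sided test at α = 0.01: z_α = 2.326.
Power = P(Z > 2.326 − δ) = Φ(0.554) = 0.7101.

Power ≈ 0.710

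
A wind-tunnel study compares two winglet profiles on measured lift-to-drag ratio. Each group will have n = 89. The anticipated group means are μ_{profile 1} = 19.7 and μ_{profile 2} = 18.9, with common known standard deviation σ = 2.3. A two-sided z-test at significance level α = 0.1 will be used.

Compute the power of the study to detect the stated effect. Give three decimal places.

Power ≈ 0.750

Standardized effect: d = |μ_{profile 1} − μ_{profile 2}| / σ = |19.7 − 18.9| / 2.3 = 0.3478
Noncentrality parameter: δ = d·√(n/2) = 0.3478 × √(89/2) = 2.3203
Critical value for a two-sided test at α = 0.1: z_{α/2} = 1.645.
Power = Φ(δ − 1.645) + Φ(−δ − 1.645) = Φ(0.675) + Φ(-3.965) = 0.7503 + 0.0000 = 0.7503.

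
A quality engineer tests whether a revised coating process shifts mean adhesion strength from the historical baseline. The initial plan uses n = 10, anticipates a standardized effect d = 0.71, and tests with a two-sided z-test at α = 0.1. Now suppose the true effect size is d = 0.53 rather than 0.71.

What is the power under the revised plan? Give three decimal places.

With d = 0.53: δ = d·√n = 0.53 × √10 = 1.6760. Critical value z_{0.05} = 1.645.
Revised power = Φ(δ − 1.645) + Φ(−δ − 1.645) = Φ(0.031) + Φ(-3.321) = 0.5124 + 0.0004 = 0.5129.

Power ≈ 0.513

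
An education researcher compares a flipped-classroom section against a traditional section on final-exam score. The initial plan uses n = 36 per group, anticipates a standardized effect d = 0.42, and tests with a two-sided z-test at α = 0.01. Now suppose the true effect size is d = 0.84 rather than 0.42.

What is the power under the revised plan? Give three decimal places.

Power ≈ 0.838

With d = 0.84: δ = d·√(n/2) = 0.84 × √(36/2) = 3.5638. Critical value z_{0.005} = 2.576.
Revised power = Φ(δ − 2.576) + Φ(−δ − 2.576) = Φ(0.988) + Φ(-6.140) = 0.8384 + 0.0000 = 0.8384.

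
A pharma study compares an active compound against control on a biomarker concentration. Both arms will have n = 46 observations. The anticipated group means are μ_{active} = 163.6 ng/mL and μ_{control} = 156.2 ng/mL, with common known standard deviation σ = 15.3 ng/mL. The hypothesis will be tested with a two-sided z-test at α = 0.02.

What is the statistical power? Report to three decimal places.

Power ≈ 0.497

Standardized effect: d = |μ_{active} − μ_{control}| / σ = |163.6 − 156.2| / 15.3 = 0.4837
Noncentrality parameter: λ = d·√(n/2) = 0.4837 × √(46/2) = 2.3196
Critical value for a two-sided test at α = 0.02: z_{α/2} = 2.326.
Power = Φ(λ − 2.326) + Φ(−λ − 2.326) = Φ(-0.007) + Φ(-4.646) = 0.4973 + 0.0000 = 0.4973.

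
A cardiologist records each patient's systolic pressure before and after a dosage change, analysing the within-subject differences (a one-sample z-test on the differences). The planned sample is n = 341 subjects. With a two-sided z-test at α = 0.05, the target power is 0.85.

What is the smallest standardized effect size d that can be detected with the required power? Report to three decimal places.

Need Φ(δ − 1.960) = 0.85, so δ = 1.960 + 1.036 = 2.996.
(The second rejection-region term Φ(−δ − z_{α/2}) is negligible and dropped.)
δ = d·√n ⇒ d = δ/√n = 2.996/√341 = 0.1623.

d ≈ 0.162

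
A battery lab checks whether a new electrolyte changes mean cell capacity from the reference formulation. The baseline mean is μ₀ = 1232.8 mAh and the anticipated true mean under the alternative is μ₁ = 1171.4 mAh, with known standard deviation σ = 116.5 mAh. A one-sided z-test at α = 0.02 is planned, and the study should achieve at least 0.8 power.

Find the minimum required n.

n = 31

Standardized effect: d = |μ₁ − μ₀| / σ = |1171.4 − 1232.8| / 116.5 = 0.5270
Set Φ(δ − 2.054) = 0.8; then δ − 2.054 = Φ⁻¹(0.8) = 0.842, giving δ = 2.895.
δ = d·√n ⇒ n = (δ/d)² = (2.895 / 0.5270)² = 30.18.
Rounding up, n = 31.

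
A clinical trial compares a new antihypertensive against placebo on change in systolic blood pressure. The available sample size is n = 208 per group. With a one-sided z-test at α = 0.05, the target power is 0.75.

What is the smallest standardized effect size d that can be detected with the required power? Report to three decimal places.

Required noncentrality: δ = z_{0.05} + z_{0.25} = 1.645 + 0.674 = 2.319.
δ = d·√(n/2) ⇒ d = δ/√(n/2) = 2.319/√(208/2) = 0.2274.

d ≈ 0.227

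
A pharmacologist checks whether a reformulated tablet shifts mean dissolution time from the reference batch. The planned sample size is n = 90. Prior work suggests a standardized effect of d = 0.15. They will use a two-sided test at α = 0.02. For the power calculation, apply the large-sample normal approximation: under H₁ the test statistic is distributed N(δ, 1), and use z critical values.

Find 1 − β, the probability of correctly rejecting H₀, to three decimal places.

Power ≈ 0.183

Noncentrality parameter: δ = d·√n = 0.15 × √90 = 1.4230
Two-sided α = 0.02 → critical value z_{0.01} = 2.326.
Power = Φ(δ − 2.326) + Φ(−δ − 2.326) = Φ(-0.903) + Φ(-3.749) = 0.1832 + 0.0001 = 0.1833.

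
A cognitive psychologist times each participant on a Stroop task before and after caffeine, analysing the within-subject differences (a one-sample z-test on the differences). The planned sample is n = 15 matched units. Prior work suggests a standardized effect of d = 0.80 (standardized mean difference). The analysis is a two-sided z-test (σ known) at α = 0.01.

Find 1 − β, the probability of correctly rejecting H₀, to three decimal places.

Noncentrality parameter: δ = d·√n = 0.80 × √15 = 3.0984
Critical value for a two-sided test at α = 0.01: z_{α/2} = 2.576.
Power = Φ(δ − 2.576) + Φ(−δ − 2.576) = Φ(0.523) + Φ(-5.674) = 0.6994 + 0.0000 = 0.6994.

Power ≈ 0.699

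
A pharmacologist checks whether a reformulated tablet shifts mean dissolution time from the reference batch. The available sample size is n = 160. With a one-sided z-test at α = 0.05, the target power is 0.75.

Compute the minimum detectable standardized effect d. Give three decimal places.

d ≈ 0.183

Required noncentrality: δ = z_{0.05} + z_{0.25} = 1.645 + 0.674 = 2.319.
δ = d·√n ⇒ d = δ/√n = 2.319/√160 = 0.1834.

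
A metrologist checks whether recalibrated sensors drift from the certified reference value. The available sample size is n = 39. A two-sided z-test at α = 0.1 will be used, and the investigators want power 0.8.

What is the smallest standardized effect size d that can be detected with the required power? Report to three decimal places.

Required noncentrality: δ = z_{0.05} + z_{0.20} = 1.645 + 0.842 = 2.486.
(The second rejection-region term Φ(−δ − z_{α/2}) is negligible and dropped.)
δ = d·√n ⇒ d = δ/√n = 2.486/√39 = 0.3982.

d ≈ 0.398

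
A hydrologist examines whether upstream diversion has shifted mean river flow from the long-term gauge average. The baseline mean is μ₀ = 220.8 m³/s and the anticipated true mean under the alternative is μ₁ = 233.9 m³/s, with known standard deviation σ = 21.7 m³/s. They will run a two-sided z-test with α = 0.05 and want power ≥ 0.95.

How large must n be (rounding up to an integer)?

Standardized effect: d = |μ₁ − μ₀| / σ = |233.9 − 220.8| / 21.7 = 0.6037
For power 0.95 need Φ(δ − z_{0.025}) = 0.95, so δ = z_{0.025} + z_{0.05} = 1.960 + 1.645 = 3.605.
(For δ > 0 the lower-tail rejection region contributes negligibly to power, so the one-term inversion is standard.)
δ = d·√n ⇒ n = (δ/d)² = (3.605 / 0.6037)² = 35.66.
Rounding up, n = 36.

n = 36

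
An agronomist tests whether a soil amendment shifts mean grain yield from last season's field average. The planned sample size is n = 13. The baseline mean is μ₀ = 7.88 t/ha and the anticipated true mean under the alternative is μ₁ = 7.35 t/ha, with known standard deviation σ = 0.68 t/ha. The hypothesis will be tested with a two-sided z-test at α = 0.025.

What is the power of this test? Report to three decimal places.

Standardized effect: d = |μ₁ − μ₀| / σ = |7.35 − 7.88| / 0.68 = 0.7794
Noncentrality parameter: δ = d·√n = 0.7794 × √13 = 2.8102
Two-sided α = 0.025 → critical value z_{0.0125} = 2.241.
Power = Φ(δ − 2.241) + Φ(−δ − 2.241) = Φ(0.569) + Φ(-5.052) = 0.7153 + 0.0000 = 0.7153.

Power ≈ 0.715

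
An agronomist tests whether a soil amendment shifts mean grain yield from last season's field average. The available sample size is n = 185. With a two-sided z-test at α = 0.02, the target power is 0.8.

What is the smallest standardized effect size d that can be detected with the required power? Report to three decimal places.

d ≈ 0.233

Required noncentrality: δ = z_{0.01} + z_{0.20} = 2.326 + 0.842 = 3.168.
(Lower-tail contribution to power is negligible for δ > 0.)
δ = d·√n ⇒ d = δ/√n = 3.168/√185 = 0.2329.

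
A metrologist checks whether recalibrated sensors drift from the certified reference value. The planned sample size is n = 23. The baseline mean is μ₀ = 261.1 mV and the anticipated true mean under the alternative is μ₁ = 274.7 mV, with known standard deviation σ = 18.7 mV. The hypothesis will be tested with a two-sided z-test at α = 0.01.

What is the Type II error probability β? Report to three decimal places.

β ≈ 0.181

Standardized effect: d = |μ₁ − μ₀| / σ = |274.7 − 261.1| / 18.7 = 0.7273
Noncentrality parameter: δ = d·√n = 0.7273 × √23 = 3.4879
Two-sided α = 0.01 → critical value z_{0.005} = 2.576.
Power = Φ(δ − 2.576) + Φ(−δ − 2.576) = Φ(0.912) + Φ(-6.064) = 0.8191 + 0.0000 = 0.8191.
Type II error: β = 1 − power = 1 − 0.8191 = 0.1809.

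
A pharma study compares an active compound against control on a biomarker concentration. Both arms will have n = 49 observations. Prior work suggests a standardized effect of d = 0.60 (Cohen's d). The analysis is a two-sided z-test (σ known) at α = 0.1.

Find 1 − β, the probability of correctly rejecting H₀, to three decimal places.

Power ≈ 0.907

Noncentrality parameter: δ = d·√(n/2) = 0.60 × √(49/2) = 2.9698
Critical value for a two-sided test at α = 0.1: z_{α/2} = 1.645.
Power = Φ(δ − 1.645) + Φ(−δ − 1.645) = Φ(1.325) + Φ(-4.615) = 0.9074 + 0.0000 = 0.9074.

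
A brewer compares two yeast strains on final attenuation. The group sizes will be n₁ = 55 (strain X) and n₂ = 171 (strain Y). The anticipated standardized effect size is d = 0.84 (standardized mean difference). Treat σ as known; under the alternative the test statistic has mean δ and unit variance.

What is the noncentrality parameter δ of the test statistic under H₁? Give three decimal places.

The noncentrality parameter scales effect size by the design's sample-size factor: δ = d / √(1/n₁ + 1/n₂) = 0.84 / √(1/55 + 1/171) = 5.4188

δ ≈ 5.419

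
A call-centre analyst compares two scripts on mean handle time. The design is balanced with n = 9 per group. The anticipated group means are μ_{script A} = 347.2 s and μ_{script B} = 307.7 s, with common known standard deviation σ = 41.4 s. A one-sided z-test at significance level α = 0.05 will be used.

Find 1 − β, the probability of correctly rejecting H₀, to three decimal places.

Standardized effect: d = |μ_{script A} − μ_{script B}| / σ = |347.2 − 307.7| / 41.4 = 0.9541
Noncentrality parameter: δ = d·√(n/2) = 0.9541 × √(9/2) = 2.0240
Critical value for a one-sided test at α = 0.05: z_α = 1.645.
Power = P(Z > 1.645 − δ) = Φ(0.379) = 0.6477.

Power ≈ 0.648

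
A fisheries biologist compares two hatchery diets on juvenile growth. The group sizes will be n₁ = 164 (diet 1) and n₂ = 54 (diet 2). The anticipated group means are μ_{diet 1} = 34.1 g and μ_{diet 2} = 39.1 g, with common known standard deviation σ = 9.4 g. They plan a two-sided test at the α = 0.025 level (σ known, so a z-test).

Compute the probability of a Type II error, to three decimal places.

Standardized effect: d = |μ_{diet 1} − μ_{diet 2}| / σ = |34.1 − 39.1| / 9.4 = 0.5319
Noncentrality parameter: δ = d / √(1/n₁ + 1/n₂) = 0.5319 / √(1/164 + 1/54) = 3.3903
Two-sided α = 0.025 → critical value z_{0.0125} = 2.241.
Power = Φ(δ − 2.241) + Φ(−δ − 2.241) = Φ(1.149) + Φ(-5.632) = 0.8747 + 0.0000 = 0.8747.
Type II error: β = 1 − power = 1 − 0.8747 = 0.1253.

β ≈ 0.125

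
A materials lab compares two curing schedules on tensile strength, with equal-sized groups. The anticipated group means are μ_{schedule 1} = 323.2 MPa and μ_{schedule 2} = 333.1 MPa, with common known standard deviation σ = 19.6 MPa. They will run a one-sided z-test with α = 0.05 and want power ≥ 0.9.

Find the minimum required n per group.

Standardized effect: d = |μ_{schedule 1} − μ_{schedule 2}| / σ = |323.2 − 333.1| / 19.6 = 0.5051
Set Φ(δ − 1.645) = 0.9; then δ − 1.645 = Φ⁻¹(0.9) = 1.282, giving δ = 2.926.
δ = d·√(n/2) ⇒ n = 2(δ/d)² = 2 × (2.926 / 0.5051)² = 67.13.
Rounding up, n = 68 per group.

n = 68 per group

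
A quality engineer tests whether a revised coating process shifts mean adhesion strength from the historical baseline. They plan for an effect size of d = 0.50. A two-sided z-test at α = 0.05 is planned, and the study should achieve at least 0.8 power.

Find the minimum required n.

For power 0.8 need Φ(δ − z_{0.025}) = 0.8, so δ = z_{0.025} + z_{0.20} = 1.960 + 0.842 = 2.802.
(The Φ(−δ − z_{α/2}) term is vanishingly small for δ > 0 and is dropped in the standard sample-size formula.)
δ = d·√n ⇒ n = (δ/d)² = (2.802 / 0.50)² = 31.40.
Round up to the next whole unit.

n = 32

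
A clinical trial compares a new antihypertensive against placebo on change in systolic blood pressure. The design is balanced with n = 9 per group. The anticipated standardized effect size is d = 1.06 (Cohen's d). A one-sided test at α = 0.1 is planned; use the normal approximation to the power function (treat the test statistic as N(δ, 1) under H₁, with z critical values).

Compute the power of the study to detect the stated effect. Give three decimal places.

Power ≈ 0.833

Noncentrality parameter: δ = d·√(n/2) = 1.06 × √(9/2) = 2.2486
Critical value for a one-sided test at α = 0.1: z_α = 1.282.
Power = P(Z > 1.282 − δ) = Φ(0.967) = 0.8332.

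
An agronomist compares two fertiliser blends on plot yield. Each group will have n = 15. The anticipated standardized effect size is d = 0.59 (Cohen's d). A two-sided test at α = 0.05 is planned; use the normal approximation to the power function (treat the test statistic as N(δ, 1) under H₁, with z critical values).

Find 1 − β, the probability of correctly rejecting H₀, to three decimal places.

Noncentrality parameter: δ = d·√(n/2) = 0.59 × √(15/2) = 1.6158
Critical value for a two-sided test at α = 0.05: z_{α/2} = 1.960.
Power = Φ(δ − 1.960) + Φ(−δ − 1.960) = Φ(-0.344) + Φ(-3.576) = 0.3654 + 0.0002 = 0.3655.

Power ≈ 0.366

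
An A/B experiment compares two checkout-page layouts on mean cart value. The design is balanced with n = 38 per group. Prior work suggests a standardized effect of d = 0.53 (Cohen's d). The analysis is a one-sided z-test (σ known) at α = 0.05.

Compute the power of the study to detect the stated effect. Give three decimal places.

Power ≈ 0.747

Noncentrality parameter: δ = d·√(n/2) = 0.53 × √(38/2) = 2.3102
One-sided α = 0.05 → critical value z_{0.05} = 1.645.
Power = Φ(δ − 1.645) = Φ(0.665) = 0.7471.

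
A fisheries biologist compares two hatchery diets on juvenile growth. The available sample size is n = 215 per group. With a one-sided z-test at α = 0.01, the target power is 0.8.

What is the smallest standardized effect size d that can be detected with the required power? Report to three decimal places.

Required noncentrality: δ = z_{0.01} + z_{0.20} = 2.326 + 0.842 = 3.168.
δ = d·√(n/2) ⇒ d = δ/√(n/2) = 3.168/√(215/2) = 0.3055.

d ≈ 0.306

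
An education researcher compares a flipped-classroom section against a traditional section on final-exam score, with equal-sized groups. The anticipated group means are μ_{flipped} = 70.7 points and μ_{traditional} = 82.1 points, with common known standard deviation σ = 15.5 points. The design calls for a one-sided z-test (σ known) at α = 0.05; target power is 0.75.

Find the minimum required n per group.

n = 20 per group

Standardized effect: d = |μ_{flipped} − μ_{traditional}| / σ = |70.7 − 82.1| / 15.5 = 0.7355
For power 0.75 need Φ(δ − z_{0.05}) = 0.75, so δ = z_{0.05} + z_{0.25} = 1.645 + 0.674 = 2.319.
δ = d·√(n/2) ⇒ n = 2(δ/d)² = 2 × (2.319 / 0.7355)² = 19.89.
Rounding up, n = 20 per group.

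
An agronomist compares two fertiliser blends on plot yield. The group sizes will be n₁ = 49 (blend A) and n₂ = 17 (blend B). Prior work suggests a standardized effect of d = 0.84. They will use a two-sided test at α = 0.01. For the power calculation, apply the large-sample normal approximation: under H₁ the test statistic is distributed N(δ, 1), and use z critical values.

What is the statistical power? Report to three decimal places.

Power ≈ 0.659

Noncentrality parameter: δ = d / √(1/n₁ + 1/n₂) = 0.84 / √(1/49 + 1/17) = 2.9842
Critical value for a two-sided test at α = 0.01: z_{α/2} = 2.576.
Power = Φ(δ − 2.576) + Φ(−δ − 2.576) = Φ(0.408) + Φ(-5.560) = 0.6585 + 0.0000 = 0.6585.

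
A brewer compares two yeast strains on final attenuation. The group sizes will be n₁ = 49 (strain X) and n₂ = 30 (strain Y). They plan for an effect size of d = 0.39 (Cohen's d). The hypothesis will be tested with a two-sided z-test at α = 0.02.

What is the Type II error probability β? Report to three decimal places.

β ≈ 0.740

Noncentrality parameter: δ = d / √(1/n₁ + 1/n₂) = 0.39 / √(1/49 + 1/30) = 1.6823
Critical value for a two-sided test at α = 0.02: z_{α/2} = 2.326.
Power = Φ(δ − 2.326) + Φ(−δ − 2.326) = Φ(-0.644) + Φ(-4.009) = 0.2598 + 0.0000 = 0.2598.
Type II error: β = 1 − power = 1 − 0.2598 = 0.7402.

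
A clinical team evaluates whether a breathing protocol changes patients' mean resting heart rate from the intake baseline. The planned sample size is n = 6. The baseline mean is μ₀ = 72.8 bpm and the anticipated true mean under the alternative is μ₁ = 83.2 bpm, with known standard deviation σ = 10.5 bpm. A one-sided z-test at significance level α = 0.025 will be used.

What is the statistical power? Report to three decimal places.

Standardized effect: d = |μ₁ − μ₀| / σ = |83.2 − 72.8| / 10.5 = 0.9905
Noncentrality parameter: δ = d·√n = 0.9905 × √6 = 2.4262
One-sided α = 0.025 → critical value z_{0.025} = 1.960.
Power = P(Z > 1.960 − δ) = Φ(0.466) = 0.6795.

Power ≈ 0.679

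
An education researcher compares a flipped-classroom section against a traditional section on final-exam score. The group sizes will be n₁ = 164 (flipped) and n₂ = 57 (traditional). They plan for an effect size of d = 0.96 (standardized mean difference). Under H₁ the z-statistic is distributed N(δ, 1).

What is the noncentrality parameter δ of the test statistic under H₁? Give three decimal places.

The noncentrality parameter scales effect size by the design's sample-size factor: δ = d / √(1/n₁ + 1/n₂) = 0.96 / √(1/164 + 1/57) = 6.2436

δ ≈ 6.244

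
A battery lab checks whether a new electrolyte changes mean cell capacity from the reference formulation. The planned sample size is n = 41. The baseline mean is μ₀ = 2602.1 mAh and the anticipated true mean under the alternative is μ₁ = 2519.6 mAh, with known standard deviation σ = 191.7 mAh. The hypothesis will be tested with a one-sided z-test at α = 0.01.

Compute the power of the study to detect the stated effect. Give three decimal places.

Power ≈ 0.666

Standardized effect: d = |μ₁ − μ₀| / σ = |2519.6 − 2602.1| / 191.7 = 0.4304
Noncentrality parameter: δ = d·√n = 0.4304 × √41 = 2.7556
One-sided α = 0.01 → critical value z_{0.01} = 2.326.
Power = P(Z > 2.326 − δ) = Φ(0.429) = 0.6661.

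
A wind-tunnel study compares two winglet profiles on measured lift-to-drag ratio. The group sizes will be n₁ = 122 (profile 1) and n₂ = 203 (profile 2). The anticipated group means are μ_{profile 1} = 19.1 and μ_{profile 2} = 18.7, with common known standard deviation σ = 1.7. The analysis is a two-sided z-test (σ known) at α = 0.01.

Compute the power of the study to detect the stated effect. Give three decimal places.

Power ≈ 0.301

Standardized effect: d = |μ_{profile 1} − μ_{profile 2}| / σ = |19.1 − 18.7| / 1.7 = 0.2353
Noncentrality parameter: δ = d / √(1/n₁ + 1/n₂) = 0.2353 / √(1/122 + 1/203) = 2.0540
Two-sided α = 0.01 → critical value z_{0.005} = 2.576.
Power = Φ(δ − 2.576) + Φ(−δ − 2.576) = Φ(-0.522) + Φ(-4.630) = 0.3009 + 0.0000 = 0.3009.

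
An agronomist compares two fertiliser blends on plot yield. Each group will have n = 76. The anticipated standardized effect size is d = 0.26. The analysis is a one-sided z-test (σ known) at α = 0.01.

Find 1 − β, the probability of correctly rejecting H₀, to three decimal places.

Noncentrality parameter: δ = d·√(n/2) = 0.26 × √(76/2) = 1.6027
Critical value for a one-sided test at α = 0.01: z_α = 2.326.
Power = P(Z > 2.326 − δ) = Φ(-0.724) = 0.2347.

Power ≈ 0.235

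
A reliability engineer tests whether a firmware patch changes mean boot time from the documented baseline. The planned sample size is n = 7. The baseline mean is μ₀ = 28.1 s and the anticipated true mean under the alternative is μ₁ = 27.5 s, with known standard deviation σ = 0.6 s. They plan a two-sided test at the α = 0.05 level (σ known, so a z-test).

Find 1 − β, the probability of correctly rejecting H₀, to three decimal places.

Power ≈ 0.754

Standardized effect: d = |μ₁ − μ₀| / σ = |27.5 − 28.1| / 0.6 = 1.0000
Noncentrality parameter: δ = d·√n = 1.0000 × √7 = 2.6458
Two-sided α = 0.05 → critical value z_{0.025} = 1.960.
Power = Φ(δ − 1.960) + Φ(−δ − 1.960) = Φ(0.686) + Φ(-4.606) = 0.7536 + 0.0000 = 0.7536.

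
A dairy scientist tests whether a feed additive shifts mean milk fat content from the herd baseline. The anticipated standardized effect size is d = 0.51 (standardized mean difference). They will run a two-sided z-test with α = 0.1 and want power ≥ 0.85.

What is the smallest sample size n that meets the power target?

n = 28

Set Φ(δ − 1.645) = 0.85; then δ − 1.645 = Φ⁻¹(0.85) = 1.036, giving δ = 2.681.
(The Φ(−δ − z_{α/2}) term is vanishingly small for δ > 0 and is dropped in the standard sample-size formula.)
δ = d·√n ⇒ n = (δ/d)² = (2.681 / 0.51)² = 27.64.
Round up to the next whole unit.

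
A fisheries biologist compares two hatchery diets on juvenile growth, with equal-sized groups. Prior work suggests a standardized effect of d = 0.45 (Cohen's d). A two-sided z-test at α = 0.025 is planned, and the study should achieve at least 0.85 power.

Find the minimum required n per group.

For power 0.85 need Φ(δ − z_{0.0125}) = 0.85, so δ = z_{0.0125} + z_{0.15} = 2.241 + 1.036 = 3.278.
(Ignoring the negligible lower-tail rejection probability gives the usual closed-form inversion.)
δ = d·√(n/2) ⇒ n = 2(δ/d)² = 2 × (3.278 / 0.45)² = 106.12.
Round up to the next whole unit.

n = 107 per group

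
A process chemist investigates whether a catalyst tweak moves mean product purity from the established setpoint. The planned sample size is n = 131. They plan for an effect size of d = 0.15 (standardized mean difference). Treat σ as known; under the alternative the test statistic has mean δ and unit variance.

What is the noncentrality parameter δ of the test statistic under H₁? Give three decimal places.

The noncentrality parameter scales effect size by the design's sample-size factor: δ = d·√n = 0.15 × √131 = 1.7168

δ ≈ 1.717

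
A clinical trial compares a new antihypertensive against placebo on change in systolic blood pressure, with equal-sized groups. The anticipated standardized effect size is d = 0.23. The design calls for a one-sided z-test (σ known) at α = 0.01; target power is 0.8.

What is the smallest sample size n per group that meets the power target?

For power 0.8 need Φ(δ − z_{0.01}) = 0.8, so δ = z_{0.01} + z_{0.20} = 2.326 + 0.842 = 3.168.
δ = d·√(n/2) ⇒ n = 2(δ/d)² = 2 × (3.168 / 0.23)² = 379.43.
Rounding up, n = 380 per group.

n = 380 per group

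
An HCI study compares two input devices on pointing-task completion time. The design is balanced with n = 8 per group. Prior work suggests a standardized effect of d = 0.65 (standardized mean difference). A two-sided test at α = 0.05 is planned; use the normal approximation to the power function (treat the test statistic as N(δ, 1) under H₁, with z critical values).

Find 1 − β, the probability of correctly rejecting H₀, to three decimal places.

Noncentrality parameter: δ = d·√(n/2) = 0.65 × √(8/2) = 1.3000
Two-sided α = 0.05 → critical value z_{0.025} = 1.960.
Power = Φ(δ − 1.960) + Φ(−δ − 1.960) = Φ(-0.660) + Φ(-3.260) = 0.2546 + 0.0006 = 0.2552.

Power ≈ 0.255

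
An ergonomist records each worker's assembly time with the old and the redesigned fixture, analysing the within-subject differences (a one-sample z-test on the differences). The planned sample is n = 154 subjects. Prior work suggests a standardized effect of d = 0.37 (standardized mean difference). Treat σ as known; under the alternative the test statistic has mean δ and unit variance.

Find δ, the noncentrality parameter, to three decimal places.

δ ≈ 4.592

δ = d·√n = 0.37 × √154 = 4.5916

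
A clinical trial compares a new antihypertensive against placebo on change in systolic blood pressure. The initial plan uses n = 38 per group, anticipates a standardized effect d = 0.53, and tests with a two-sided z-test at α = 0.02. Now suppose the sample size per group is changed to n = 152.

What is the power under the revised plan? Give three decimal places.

With n = 152 per group: δ = d·√(n/2) = 0.53 × √(152/2) = 4.6204. Critical value z_{0.01} = 2.326.
Revised power = Φ(δ − 2.326) + Φ(−δ − 2.326) = Φ(2.294) + Φ(-6.947) = 0.9891 + 0.0000 = 0.9891.

Power ≈ 0.989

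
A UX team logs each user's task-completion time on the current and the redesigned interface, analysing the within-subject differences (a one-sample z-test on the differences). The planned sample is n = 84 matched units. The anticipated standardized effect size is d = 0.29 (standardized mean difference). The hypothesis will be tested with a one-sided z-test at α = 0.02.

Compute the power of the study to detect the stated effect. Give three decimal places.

Noncentrality parameter: δ = d·√n = 0.29 × √84 = 2.6579
One-sided α = 0.02 → critical value z_{0.02} = 2.054.
Power = P(Z > 2.054 − δ) = Φ(0.604) = 0.7271.

Power ≈ 0.727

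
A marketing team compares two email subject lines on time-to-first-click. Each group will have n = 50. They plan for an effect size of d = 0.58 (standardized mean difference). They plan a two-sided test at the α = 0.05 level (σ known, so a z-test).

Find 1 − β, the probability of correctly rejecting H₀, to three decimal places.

Noncentrality parameter: δ = d·√(n/2) = 0.58 × √(50/2) = 2.9000
Two-sided α = 0.05 → critical value z_{0.025} = 1.960.
Power = Φ(δ − 1.960) + Φ(−δ − 1.960) = Φ(0.940) + Φ(-4.860) = 0.8264 + 0.0000 = 0.8264.

Power ≈ 0.826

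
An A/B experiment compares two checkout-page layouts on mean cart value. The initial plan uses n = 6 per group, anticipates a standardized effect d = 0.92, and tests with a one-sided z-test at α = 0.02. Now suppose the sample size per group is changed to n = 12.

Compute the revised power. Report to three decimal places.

Power ≈ 0.579

With n = 12 per group: δ = d·√(n/2) = 0.92 × √(12/2) = 2.2535. Critical value z_{0.02} = 2.054.
Revised power = Φ(δ − 2.054) = Φ(0.200) = 0.5792.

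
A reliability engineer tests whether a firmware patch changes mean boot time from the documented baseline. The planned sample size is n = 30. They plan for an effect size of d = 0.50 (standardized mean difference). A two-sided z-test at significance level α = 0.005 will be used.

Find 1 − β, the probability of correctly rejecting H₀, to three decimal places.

Power ≈ 0.473

Noncentrality parameter: δ = d·√n = 0.50 × √30 = 2.7386
Critical value for a two-sided test at α = 0.005: z_{α/2} = 2.807.
Power = Φ(δ − 2.807) + Φ(−δ − 2.807) = Φ(-0.068) + Φ(-5.546) = 0.4727 + 0.0000 = 0.4727.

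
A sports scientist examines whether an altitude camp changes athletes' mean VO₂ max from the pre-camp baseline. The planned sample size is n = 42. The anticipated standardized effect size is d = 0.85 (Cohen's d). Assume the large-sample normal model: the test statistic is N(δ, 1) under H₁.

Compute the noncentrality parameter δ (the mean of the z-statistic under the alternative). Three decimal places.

δ ≈ 5.509

δ = d·√n = 0.85 × √42 = 5.5086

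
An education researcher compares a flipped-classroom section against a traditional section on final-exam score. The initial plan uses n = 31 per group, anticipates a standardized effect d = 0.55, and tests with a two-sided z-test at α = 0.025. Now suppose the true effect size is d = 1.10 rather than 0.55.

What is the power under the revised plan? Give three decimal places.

With d = 1.10: δ = d·√(n/2) = 1.10 × √(31/2) = 4.3307. Critical value z_{0.0125} = 2.241.
Revised power = Φ(δ − 2.241) + Φ(−δ − 2.241) = Φ(2.089) + Φ(-6.572) = 0.9817 + 0.0000 = 0.9817.

Power ≈ 0.982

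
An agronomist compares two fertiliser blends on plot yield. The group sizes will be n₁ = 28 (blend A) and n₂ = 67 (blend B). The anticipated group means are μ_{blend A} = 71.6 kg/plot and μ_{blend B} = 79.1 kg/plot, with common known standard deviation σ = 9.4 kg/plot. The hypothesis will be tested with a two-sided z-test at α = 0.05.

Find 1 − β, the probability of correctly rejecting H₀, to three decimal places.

Standardized effect: d = |μ_{blend A} − μ_{blend B}| / σ = |71.6 − 79.1| / 9.4 = 0.7979
Noncentrality parameter: δ = d / √(1/n₁ + 1/n₂) = 0.7979 / √(1/28 + 1/67) = 3.5456
Two-sided α = 0.05 → critical value z_{0.025} = 1.960.
Power = Φ(δ − 1.960) + Φ(−δ − 1.960) = Φ(1.586) + Φ(-5.506) = 0.9436 + 0.0000 = 0.9436.

Power ≈ 0.944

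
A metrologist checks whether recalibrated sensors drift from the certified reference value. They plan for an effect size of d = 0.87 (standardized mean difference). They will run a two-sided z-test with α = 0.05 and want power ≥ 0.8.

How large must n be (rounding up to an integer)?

n = 11

For power 0.8 need Φ(δ − z_{0.025}) = 0.8, so δ = z_{0.025} + z_{0.20} = 1.960 + 0.842 = 2.802.
(For δ > 0 the lower-tail rejection region contributes negligibly to power, so the one-term inversion is standard.)
δ = d·√n ⇒ n = (δ/d)² = (2.802 / 0.87)² = 10.37.
Rounding up, n = 11.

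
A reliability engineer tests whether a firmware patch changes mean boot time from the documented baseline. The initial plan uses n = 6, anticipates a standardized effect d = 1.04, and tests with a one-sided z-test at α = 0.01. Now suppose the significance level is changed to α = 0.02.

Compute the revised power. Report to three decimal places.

δ = d·√n = 1.04 × √6 = 2.5475 (unchanged). New critical value: z_{0.02} = 2.054.
Revised power = Φ(δ − 2.054) = Φ(0.494) = 0.6892.

Power ≈ 0.689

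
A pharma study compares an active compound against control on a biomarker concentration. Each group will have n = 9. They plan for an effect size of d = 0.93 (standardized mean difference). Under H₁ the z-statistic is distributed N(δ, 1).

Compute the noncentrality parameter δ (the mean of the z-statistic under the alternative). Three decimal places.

δ = d·√(n/2) = 0.93 × √(9/2) = 1.9728

δ ≈ 1.973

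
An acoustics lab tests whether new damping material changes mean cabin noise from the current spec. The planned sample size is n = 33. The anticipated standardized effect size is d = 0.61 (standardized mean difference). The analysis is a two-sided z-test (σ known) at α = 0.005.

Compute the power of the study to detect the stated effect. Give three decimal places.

Power ≈ 0.757

Noncentrality parameter: δ = d·√n = 0.61 × √33 = 3.5042
Two-sided α = 0.005 → critical value z_{0.0025} = 2.807.
Power = Φ(δ − 2.807) + Φ(−δ − 2.807) = Φ(0.697) + Φ(-6.311) = 0.7571 + 0.0000 = 0.7571.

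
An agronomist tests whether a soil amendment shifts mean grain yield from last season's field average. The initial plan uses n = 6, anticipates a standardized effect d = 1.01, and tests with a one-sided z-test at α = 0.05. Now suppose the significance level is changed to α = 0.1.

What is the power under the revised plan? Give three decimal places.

δ = d·√n = 1.01 × √6 = 2.4740 (unchanged). New critical value: z_{0.1} = 1.282.
Revised power = P(Z > 1.282 − δ) = Φ(1.192) = 0.8835.

Power ≈ 0.883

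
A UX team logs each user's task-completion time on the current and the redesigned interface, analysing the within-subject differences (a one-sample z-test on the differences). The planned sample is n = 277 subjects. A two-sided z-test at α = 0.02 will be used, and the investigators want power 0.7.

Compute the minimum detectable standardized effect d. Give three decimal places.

d ≈ 0.171

Need Φ(δ − 2.326) = 0.7, so δ = 2.326 + 0.524 = 2.851.
(The second rejection-region term Φ(−δ − z_{α/2}) is negligible and dropped.)
δ = d·√n ⇒ d = δ/√n = 2.851/√277 = 0.1713.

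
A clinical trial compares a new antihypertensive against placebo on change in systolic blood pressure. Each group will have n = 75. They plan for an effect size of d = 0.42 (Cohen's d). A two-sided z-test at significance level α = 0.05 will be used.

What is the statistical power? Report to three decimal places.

Power ≈ 0.730

Noncentrality parameter: δ = d·√(n/2) = 0.42 × √(75/2) = 2.5720
Critical value for a two-sided test at α = 0.05: z_{α/2} = 1.960.
Power = Φ(δ − 1.960) + Φ(−δ − 1.960) = Φ(0.612) + Φ(-4.532) = 0.7297 + 0.0000 = 0.7297.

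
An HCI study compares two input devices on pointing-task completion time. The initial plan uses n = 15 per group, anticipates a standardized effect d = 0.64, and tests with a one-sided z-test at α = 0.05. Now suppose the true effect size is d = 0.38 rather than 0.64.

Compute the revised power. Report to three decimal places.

Power ≈ 0.273

With d = 0.38: δ = d·√(n/2) = 0.38 × √(15/2) = 1.0407. Critical value z_{0.05} = 1.645.
Revised power = Φ(δ − 1.645) = Φ(-0.604) = 0.2729.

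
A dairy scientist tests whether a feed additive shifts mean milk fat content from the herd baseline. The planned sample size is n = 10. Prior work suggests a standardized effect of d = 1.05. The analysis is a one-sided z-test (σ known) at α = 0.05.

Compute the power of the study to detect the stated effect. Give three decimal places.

Power ≈ 0.953

Noncentrality parameter: λ = d·√n = 1.05 × √10 = 3.3204
One-sided α = 0.05 → critical value z_{0.05} = 1.645.
Power = P(Z > 1.645 − λ) = Φ(1.676) = 0.9531.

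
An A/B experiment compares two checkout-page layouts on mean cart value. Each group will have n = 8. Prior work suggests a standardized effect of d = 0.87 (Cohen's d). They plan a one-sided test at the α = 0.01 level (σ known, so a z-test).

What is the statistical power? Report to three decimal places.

Noncentrality parameter: λ = d·√(n/2) = 0.87 × √(8/2) = 1.7400
Critical value for a one-sided test at α = 0.01: z_α = 2.326.
Power = Φ(λ − 2.326) = Φ(-0.586) = 0.2788.

Power ≈ 0.279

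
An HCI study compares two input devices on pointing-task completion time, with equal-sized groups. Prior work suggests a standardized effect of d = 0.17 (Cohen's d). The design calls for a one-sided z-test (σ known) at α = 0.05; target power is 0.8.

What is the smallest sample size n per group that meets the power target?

n = 428 per group

For power 0.8 need Φ(δ − z_{0.05}) = 0.8, so δ = z_{0.05} + z_{0.20} = 1.645 + 0.842 = 2.486.
δ = d·√(n/2) ⇒ n = 2(δ/d)² = 2 × (2.486 / 0.17)² = 427.86.
Round up to the next whole unit.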